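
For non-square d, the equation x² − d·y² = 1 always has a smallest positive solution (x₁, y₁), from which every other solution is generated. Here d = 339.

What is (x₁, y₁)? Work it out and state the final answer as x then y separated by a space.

√339 → a₀=18, period (2,2,2,1,17,1,2,2,2,36); ℓ=10 even so k=9
k=0  a_k=18  p_k/q_k = 18/1
…
k=2  a_k=2  p_k/q_k = 92/5
…
k=4  a_k=1  p_k/q_k = 313/17
k=5  a_k=17  p_k/q_k = 5542/301
…
k=8  a_k=2  p_k/q_k = 40359/2192
k=9  a_k=2  p_k/q_k = 97970/5321
fundamental: x₁=97970, y₁=5321  (since 9598120900 − 339·28313041 = 1)

97970 5321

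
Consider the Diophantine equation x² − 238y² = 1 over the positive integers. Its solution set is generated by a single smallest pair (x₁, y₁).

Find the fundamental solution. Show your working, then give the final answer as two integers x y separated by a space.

√238 → a₀=15, period (2,2,1,14,1,2,2,30); ℓ=8 even so k=7
i=0: a=15 ⇒ p=15, q=1
i=1: a=2 ⇒ p=31, q=2
i=2: a=2 ⇒ p=77, q=5
i=3: a=1 ⇒ p=108, q=7
i=4: a=14 ⇒ p=1589, q=103
i=5: a=1 ⇒ p=1697, q=110
i=6: a=2 ⇒ p=4983, q=323
i=7: a=2 ⇒ p=11663, q=756
fundamental: x₁=11663, y₁=756  (since 136025569 − 238·571536 = 1)

11663 756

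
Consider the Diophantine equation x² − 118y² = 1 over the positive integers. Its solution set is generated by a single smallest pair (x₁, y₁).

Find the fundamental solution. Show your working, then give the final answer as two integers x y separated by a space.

d=118: √d = [10; 1,6,3,2,10,2,3,6,1,20] (ℓ=10, even), read p_9/q_9
a_0=10:  p_0=10·1+0=10,  q_0=10·0+1=1
a_1=1:  p_1=1·10+1=11,  q_1=1·1+0=1
…
a_4=2:  p_4=2·239+76=554,  q_4=2·22+7=51
a_5=10:  p_5=10·554+239=5779,  q_5=10·51+22=532
a_6=2:  p_6=2·5779+554=12112,  q_6=2·532+51=1115
…
a_8=6:  p_8=6·42115+12112=264802,  q_8=6·3877+1115=24377
a_9=1:  p_9=1·264802+42115=306917,  q_9=1·24377+3877=28254
fundamental: x₁=306917, y₁=28254  (since 94198044889 − 118·798288516 = 1)

306917 28254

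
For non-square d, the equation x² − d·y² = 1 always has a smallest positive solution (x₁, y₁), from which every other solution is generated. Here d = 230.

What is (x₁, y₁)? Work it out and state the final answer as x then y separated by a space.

91 6

√230 = [15; 6,30, …], period ℓ=2 (even) → k=1
k=0  a_k=15  p_k/q_k = 15/1
k=1  a_k=6  p_k/q_k = 91/6
fundamental: x₁=91, y₁=6  (since 8281 − 230·36 = 1)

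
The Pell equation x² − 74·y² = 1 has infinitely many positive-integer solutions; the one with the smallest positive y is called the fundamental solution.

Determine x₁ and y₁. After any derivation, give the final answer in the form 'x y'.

3699 430

[8; 1,1,1,1,16] for √74; ℓ=5 ⇒ convergent index 9
k=0  a_k=8  p_k/q_k = 8/1
…
k=5  a_k=16  p_k/q_k = 714/83
k=6  a_k=1  p_k/q_k = 757/88
…
k=8  a_k=1  p_k/q_k = 2228/259
k=9  a_k=1  p_k/q_k = 3699/430
(x₁, y₁) = (3699, 430);  3699² − 74·430² = 1 ✓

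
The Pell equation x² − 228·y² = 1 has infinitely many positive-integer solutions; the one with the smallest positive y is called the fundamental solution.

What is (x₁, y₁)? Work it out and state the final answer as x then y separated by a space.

151 10

√228 = [15; 10,30, …], period ℓ=2 (even) → k=1
a_0=15:  p_0=15·1+0=15,  q_0=15·0+1=1
a_1=10:  p_1=10·15+1=151,  q_1=10·1+0=10
fundamental: x₁=151, y₁=10  (since 22801 − 228·100 = 1)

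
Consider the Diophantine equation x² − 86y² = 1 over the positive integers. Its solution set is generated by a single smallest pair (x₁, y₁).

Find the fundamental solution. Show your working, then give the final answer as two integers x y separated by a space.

√86 = [9; 3,1,1,1,8,1,1,1,3,18, …], period ℓ=10 (even) → k=9
i=0: a=9 ⇒ p=9, q=1
…
i=7: a=1 ⇒ p=1864, q=201
i=8: a=1 ⇒ p=2847, q=307
i=9: a=3 ⇒ p=10405, q=1122
(x₁, y₁) = (10405, 1122);  10405² − 86·1122² = 1 ✓

10405 1122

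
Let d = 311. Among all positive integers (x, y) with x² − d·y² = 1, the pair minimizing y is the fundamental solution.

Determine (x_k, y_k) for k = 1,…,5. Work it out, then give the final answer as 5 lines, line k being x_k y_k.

d=311: √d = [17; 1,1,1,2,1,…,1,1,34] (ℓ=16, even), read p_15/q_15
a_0=17:  p_0=17·1+0=17,  q_0=17·0+1=1
…
a_2=1:  p_2=1·18+17=35,  q_2=1·1+1=2
a_3=1:  p_3=1·35+18=53,  q_3=1·2+1=3
a_4=2:  p_4=2·53+35=141,  q_4=2·3+2=8
a_5=1:  p_5=1·141+53=194,  q_5=1·8+3=11
a_6=6:  p_6=6·194+141=1305,  q_6=6·11+8=74
…
a_8=17:  p_8=17·4109+1305=71158,  q_8=17·233+74=4035
…
a_10=6:  p_10=6·217583+71158=1376656,  q_10=6·12338+4035=78063
a_11=1:  p_11=1·1376656+217583=1594239,  q_11=1·78063+12338=90401
a_12=2:  p_12=2·1594239+1376656=4565134,  q_12=2·90401+78063=258865
a_13=1:  p_13=1·4565134+1594239=6159373,  q_13=1·258865+90401=349266
a_14=1:  p_14=1·6159373+4565134=10724507,  q_14=1·349266+258865=608131
a_15=1:  p_15=1·10724507+6159373=16883880,  q_15=1·608131+349266=957397
fundamental: x₁=16883880, y₁=957397  (since 285065403854400 − 311·916609015609 = 1)
(x_2, y_2) = (16883880·16883880 + 311·957397·957397, 16883880·957397 + 957397·16883880) = (570130807708799, 32329152120720)
(x_3, y_3) = (16883880·570130807708799 + 311·957397·32329152120720, 16883880·32329152120720 + 957397·570130807708799) = (19252040283316857636360, 1091683049815963029803)
(x_4, y_4) = (16883880·19252040283316857636360 + 311·957397·1091683049815963029803, 16883880·1091683049815963029803 + 957397·19252040283316857636360) = (650098275797375082487964044801, 36863691222253451430108430560)
(x_5, y_5) = (16883880·650098275797375082487964044801 + 311·957397·36863691222253451430108430560, 16883880·36863691222253451430108430560 + 957397·650098275797375082487964044801) = (21952362553539551163393489436611779400, 1244804277907160115380508441163715797)

16883880 957397
570130807708799 32329152120720
19252040283316857636360 1091683049815963029803
650098275797375082487964044801 36863691222253451430108430560
21952362553539551163393489436611779400 1244804277907160115380508441163715797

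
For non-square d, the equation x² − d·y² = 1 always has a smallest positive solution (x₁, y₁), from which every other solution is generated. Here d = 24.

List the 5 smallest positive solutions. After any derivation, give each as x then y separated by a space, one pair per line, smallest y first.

5 1
49 10
485 99
4801 980
47525 9701

√24 = [4; 1,8, …], period ℓ=2 (even) → k=1
k=0  a_k=4  p_k/q_k = 4/1
k=1  a_k=1  p_k/q_k = 5/1
fundamental: x₁=5, y₁=1  (since 25 − 24·1 = 1)
(5+1√24)^2 = 49 + 10√24
(5+1√24)^3 = 485 + 99√24
(5+1√24)^4 = 4801 + 980√24
(5+1√24)^5 = 47525 + 9701√24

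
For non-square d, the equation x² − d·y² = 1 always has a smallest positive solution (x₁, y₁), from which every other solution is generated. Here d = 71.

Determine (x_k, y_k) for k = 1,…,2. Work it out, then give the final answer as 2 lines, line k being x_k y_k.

√71 = [8; 2,2,1,7,1,2,2,16, …], period ℓ=8 (even) → k=7
k=0  a_k=8  p_k/q_k = 8/1
k=1  a_k=2  p_k/q_k = 17/2
…
k=6  a_k=2  p_k/q_k = 1483/176
k=7  a_k=2  p_k/q_k = 3480/413
→ (3480, 413).  Check: 3480²=12110400, 71·413²=12110399, difference 1.
(x_2, y_2) = (3480·3480 + 71·413·413, 3480·413 + 413·3480) = (24220799, 2874480)

3480 413
24220799 2874480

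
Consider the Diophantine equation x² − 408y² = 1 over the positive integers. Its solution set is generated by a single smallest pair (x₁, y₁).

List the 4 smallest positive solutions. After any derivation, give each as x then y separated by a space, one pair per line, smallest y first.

√408 → a₀=20, period (5,40); ℓ=2 even so k=1
i=0: a=20 ⇒ p=20, q=1
i=1: a=5 ⇒ p=101, q=5
→ (101, 5).  Check: 101²=10201, 408·5²=10200, difference 1.
k=2:  x_2 = 101·101+408·5·5 = 20401,  y_2 = 101·5+5·101 = 1010
k=3:  x_3 = 101·20401+408·5·1010 = 4120901,  y_3 = 101·1010+5·20401 = 204015
k=4:  x_4 = 101·4120901+408·5·204015 = 832401601,  y_4 = 101·204015+5·4120901 = 41210020

101 5
20401 1010
4120901 204015
832401601 41210020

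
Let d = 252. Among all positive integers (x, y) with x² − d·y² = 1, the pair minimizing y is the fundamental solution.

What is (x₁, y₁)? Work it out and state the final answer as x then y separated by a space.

√252 → a₀=15, period (1,6,1,30); ℓ=4 even so k=3
step 0: (15, 1)  from 15·(1,0) + (0,1)
…
step 2: (111, 7)  from 6·(16,1) + (15,1)
step 3: (127, 8)  from 1·(111,7) + (16,1)
→ (127, 8).  Check: 127²=16129, 252·8²=16128, difference 1.

127 8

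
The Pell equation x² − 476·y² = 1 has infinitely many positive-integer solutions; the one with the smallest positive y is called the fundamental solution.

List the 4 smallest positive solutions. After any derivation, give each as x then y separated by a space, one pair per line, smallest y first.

28799 1320
1658764801 76029360
95541534979199 4379139075960
5503001330073139201 252229652421114720

√476 = [21; 1,4,2,10,2,4,1,42, …], period ℓ=8 (even) → k=7
k=0  a_k=21  p_k/q_k = 21/1
k=1  a_k=1  p_k/q_k = 22/1
…
k=3  a_k=2  p_k/q_k = 240/11
…
k=6  a_k=4  p_k/q_k = 23541/1079
k=7  a_k=1  p_k/q_k = 28799/1320
→ (28799, 1320).  Check: 28799²=829382401, 476·1320²=829382400, difference 1.
(x_2, y_2) = (28799·28799 + 476·1320·1320, 28799·1320 + 1320·28799) = (1658764801, 76029360)
(x_3, y_3) = (28799·1658764801 + 476·1320·76029360, 28799·76029360 + 1320·1658764801) = (95541534979199, 4379139075960)
(x_4, y_4) = (28799·95541534979199 + 476·1320·4379139075960, 28799·4379139075960 + 1320·95541534979199) = (5503001330073139201, 252229652421114720)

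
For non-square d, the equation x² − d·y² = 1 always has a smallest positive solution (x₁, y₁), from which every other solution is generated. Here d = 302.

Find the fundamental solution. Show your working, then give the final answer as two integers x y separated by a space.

4276623 246092

[17; 2,1,1,1,4,…,1,2,34] for √302; ℓ=16 ⇒ convergent index 15
k=0  a_k=17  p_k/q_k = 17/1
k=1  a_k=2  p_k/q_k = 35/2
…
k=6  a_k=2  p_k/q_k = 1425/82
k=7  a_k=1  p_k/q_k = 2068/119
k=8  a_k=16  p_k/q_k = 34513/1986
…
k=13  a_k=1  p_k/q_k = 1042237/59974
k=14  a_k=1  p_k/q_k = 1617193/93059
k=15  a_k=2  p_k/q_k = 4276623/246092
fundamental: x₁=4276623, y₁=246092  (since 18289504284129 − 302·60561272464 = 1)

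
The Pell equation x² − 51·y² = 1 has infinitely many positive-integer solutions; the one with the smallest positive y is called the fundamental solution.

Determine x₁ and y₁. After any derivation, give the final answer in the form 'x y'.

[7; 7,14] for √51; ℓ=2 ⇒ convergent index 1
step 0: (7, 1)  from 7·(1,0) + (0,1)
step 1: (50, 7)  from 7·(7,1) + (1,0)
→ (50, 7).  Check: 50²=2500, 51·7²=2499, difference 1.

50 7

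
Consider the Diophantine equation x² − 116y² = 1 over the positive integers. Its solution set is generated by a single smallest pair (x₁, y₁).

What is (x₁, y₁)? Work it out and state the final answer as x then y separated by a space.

√116 = [10; 1,3,2,1,4,1,2,3,1,20, …], period ℓ=10 (even) → k=9
i=0: a=10 ⇒ p=10, q=1
…
i=3: a=2 ⇒ p=97, q=9
…
i=8: a=3 ⇒ p=7550, q=701
i=9: a=1 ⇒ p=9801, q=910
→ (9801, 910).  Check: 9801²=96059601, 116·910²=96059600, difference 1.

9801 910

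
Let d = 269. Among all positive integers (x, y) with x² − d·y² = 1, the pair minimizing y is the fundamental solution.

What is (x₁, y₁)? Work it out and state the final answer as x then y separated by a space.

d=269: √d = [16; 2,2,32] (ℓ=3, odd), read p_5/q_5
step 0: (16, 1)  from 16·(1,0) + (0,1)
…
step 4: (5396, 329)  from 2·(2657,162) + (82,5)
step 5: (13449, 820)  from 2·(5396,329) + (2657,162)
(x₁, y₁) = (13449, 820);  13449² − 269·820² = 1 ✓

13449 820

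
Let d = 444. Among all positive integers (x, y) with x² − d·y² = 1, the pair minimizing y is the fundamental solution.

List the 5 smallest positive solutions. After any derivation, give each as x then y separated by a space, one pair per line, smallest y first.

d=444: √d = [21; 14,42] (ℓ=2, even), read p_1/q_1
a_0=21:  p_0=21·1+0=21,  q_0=21·0+1=1
a_1=14:  p_1=14·21+1=295,  q_1=14·1+0=14
fundamental: x₁=295, y₁=14  (since 87025 − 444·196 = 1)
n=2: (295,14)∘(295,14) = (295·295+444·14·14, 295·14+14·295) = (174049,8260)
n=3: (174049,8260)∘(295,14) = (295·174049+444·14·8260, 295·8260+14·174049) = (102688615,4873386)
n=4: (102688615,4873386)∘(295,14) = (295·102688615+444·14·4873386, 295·4873386+14·102688615) = (60586108801,2875289480)
n=5: (60586108801,2875289480)∘(295,14) = (295·60586108801+444·14·2875289480, 295·2875289480+14·60586108801) = (35745701503975,1696415919814)

295 14
174049 8260
102688615 4873386
60586108801 2875289480
35745701503975 1696415919814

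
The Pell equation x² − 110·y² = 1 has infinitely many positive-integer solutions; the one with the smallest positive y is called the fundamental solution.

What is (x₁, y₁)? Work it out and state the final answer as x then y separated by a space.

d=110: √d = [10; 2,20] (ℓ=2, even), read p_1/q_1
i=0: a=10 ⇒ p=10, q=1
i=1: a=2 ⇒ p=21, q=2
(x₁, y₁) = (21, 2);  21² − 110·2² = 1 ✓

21 2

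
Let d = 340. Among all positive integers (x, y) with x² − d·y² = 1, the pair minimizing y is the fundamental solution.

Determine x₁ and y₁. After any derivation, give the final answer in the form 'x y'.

√340 = [18; 2,3,1,1,1,…,3,2,36, …], period ℓ=14 (even) → k=13
i=0: a=18 ⇒ p=18, q=1
…
i=2: a=3 ⇒ p=129, q=7
i=3: a=1 ⇒ p=166, q=9
i=4: a=1 ⇒ p=295, q=16
i=5: a=1 ⇒ p=461, q=25
…
i=12: a=3 ⇒ p=125478, q=6805
i=13: a=2 ⇒ p=285769, q=15498
(x₁, y₁) = (285769, 15498);  285769² − 340·15498² = 1 ✓

285769 15498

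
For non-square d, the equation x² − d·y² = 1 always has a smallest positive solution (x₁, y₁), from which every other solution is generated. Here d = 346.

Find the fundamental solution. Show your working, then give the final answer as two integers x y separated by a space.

d=346: √d = [18; 1,1,1,1,36] (ℓ=5, odd), read p_9/q_9
step 0: (18, 1)  from 18·(1,0) + (0,1)
step 1: (19, 1)  from 1·(18,1) + (1,0)
…
step 5: (3404, 183)  from 36·(93,5) + (56,3)
…
step 8: (10398, 559)  from 1·(6901,371) + (3497,188)
step 9: (17299, 930)  from 1·(10398,559) + (6901,371)
→ (17299, 930).  Check: 17299²=299255401, 346·930²=299255400, difference 1.

17299 930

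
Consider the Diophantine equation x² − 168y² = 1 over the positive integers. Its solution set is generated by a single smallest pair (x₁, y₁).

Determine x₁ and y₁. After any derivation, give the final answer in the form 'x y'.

[12; 1,24] for √168; ℓ=2 ⇒ convergent index 1
a_0=12:  p_0=12·1+0=12,  q_0=12·0+1=1
a_1=1:  p_1=1·12+1=13,  q_1=1·1+0=1
→ (13, 1).  Check: 13²=169, 168·1²=168, difference 1.

13 1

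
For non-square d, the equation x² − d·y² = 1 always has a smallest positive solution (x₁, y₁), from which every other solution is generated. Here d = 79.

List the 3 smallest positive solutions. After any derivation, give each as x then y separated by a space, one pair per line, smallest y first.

80 9
12799 1440
2047760 230391

√79 = [8; 1,7,1,16, …], period ℓ=4 (even) → k=3
a_0=8:  p_0=8·1+0=8,  q_0=8·0+1=1
a_1=1:  p_1=1·8+1=9,  q_1=1·1+0=1
a_2=7:  p_2=7·9+8=71,  q_2=7·1+1=8
a_3=1:  p_3=1·71+9=80,  q_3=1·8+1=9
→ (80, 9).  Check: 80²=6400, 79·9²=6399, difference 1.
(80+9√79)^2 = 12799 + 1440√79
(80+9√79)^3 = 2047760 + 230391√79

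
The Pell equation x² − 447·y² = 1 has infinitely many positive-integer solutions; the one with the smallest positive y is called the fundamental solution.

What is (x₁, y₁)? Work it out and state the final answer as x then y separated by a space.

148 7

[21; 7,42] for √447; ℓ=2 ⇒ convergent index 1
step 0: (21, 1)  from 21·(1,0) + (0,1)
step 1: (148, 7)  from 7·(21,1) + (1,0)
(x₁, y₁) = (148, 7);  148² − 447·7² = 1 ✓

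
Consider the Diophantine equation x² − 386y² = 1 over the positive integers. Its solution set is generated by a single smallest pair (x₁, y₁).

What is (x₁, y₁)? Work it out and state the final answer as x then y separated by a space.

111555 5678

[19; 1,1,1,4,1,18,1,4,1,1,1,38] for √386; ℓ=12 ⇒ convergent index 11
i=0: a=19 ⇒ p=19, q=1
i=1: a=1 ⇒ p=20, q=1
i=2: a=1 ⇒ p=39, q=2
…
i=4: a=4 ⇒ p=275, q=14
…
i=7: a=1 ⇒ p=6621, q=337
i=8: a=4 ⇒ p=32771, q=1668
i=9: a=1 ⇒ p=39392, q=2005
i=10: a=1 ⇒ p=72163, q=3673
i=11: a=1 ⇒ p=111555, q=5678
fundamental: x₁=111555, y₁=5678  (since 12444518025 − 386·32239684 = 1)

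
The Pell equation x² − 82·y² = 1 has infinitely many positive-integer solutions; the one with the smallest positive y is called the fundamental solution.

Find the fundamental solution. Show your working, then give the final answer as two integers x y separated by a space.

√82 = [9; 18, …], period ℓ=1 (odd) → k=1
step 0: (9, 1)  from 9·(1,0) + (0,1)
step 1: (163, 18)  from 18·(9,1) + (1,0)
(x₁, y₁) = (163, 18);  163² − 82·18² = 1 ✓

163 18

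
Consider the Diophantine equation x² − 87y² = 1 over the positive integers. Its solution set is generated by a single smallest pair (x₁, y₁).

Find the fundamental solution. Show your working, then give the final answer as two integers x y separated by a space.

√87 → a₀=9, period (3,18); ℓ=2 even so k=1
step 0: (9, 1)  from 9·(1,0) + (0,1)
step 1: (28, 3)  from 3·(9,1) + (1,0)
(x₁, y₁) = (28, 3);  28² − 87·3² = 1 ✓

28 3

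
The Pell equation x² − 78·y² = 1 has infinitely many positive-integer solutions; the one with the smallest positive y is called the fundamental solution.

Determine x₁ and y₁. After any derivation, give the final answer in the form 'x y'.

√78 = [8; 1,4,1,16, …], period ℓ=4 (even) → k=3
step 0: (8, 1)  from 8·(1,0) + (0,1)
step 1: (9, 1)  from 1·(8,1) + (1,0)
step 2: (44, 5)  from 4·(9,1) + (8,1)
step 3: (53, 6)  from 1·(44,5) + (9,1)
→ (53, 6).  Check: 53²=2809, 78·6²=2808, difference 1.

53 6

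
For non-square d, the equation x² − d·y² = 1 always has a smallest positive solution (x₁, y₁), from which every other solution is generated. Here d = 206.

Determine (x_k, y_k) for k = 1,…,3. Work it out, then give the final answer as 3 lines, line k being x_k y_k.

59535 4148
7088832449 493902360
844067279642895 58808954001052

√206 → a₀=14, period (2,1,5,14,5,1,2,28); ℓ=8 even so k=7
a_0=14:  p_0=14·1+0=14,  q_0=14·0+1=1
…
a_6=1:  p_6=1·17539+3459=20998,  q_6=1·1222+241=1463
a_7=2:  p_7=2·20998+17539=59535,  q_7=2·1463+1222=4148
fundamental: x₁=59535, y₁=4148  (since 3544416225 − 206·17205904 = 1)
(59535+4148√206)^2 = 7088832449 + 493902360√206
(59535+4148√206)^3 = 844067279642895 + 58808954001052√206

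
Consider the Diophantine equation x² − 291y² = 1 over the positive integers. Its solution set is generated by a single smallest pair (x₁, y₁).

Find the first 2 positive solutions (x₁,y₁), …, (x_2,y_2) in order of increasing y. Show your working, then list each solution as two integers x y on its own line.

d=291: √d = [17; 17,34] (ℓ=2, even), read p_1/q_1
k=0  a_k=17  p_k/q_k = 17/1
k=1  a_k=17  p_k/q_k = 290/17
→ (290, 17).  Check: 290²=84100, 291·17²=84099, difference 1.
(290+17√291)^2 = 168199 + 9860√291

290 17
168199 9860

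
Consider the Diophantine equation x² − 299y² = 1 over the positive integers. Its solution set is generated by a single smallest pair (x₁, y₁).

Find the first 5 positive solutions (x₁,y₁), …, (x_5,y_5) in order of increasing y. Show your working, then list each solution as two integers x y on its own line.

415 24
344449 19920
285892255 16533576
237290227201 13722848160
196950602684575 11389947439224

[17; 3,2,3,34] for √299; ℓ=4 ⇒ convergent index 3
k=0  a_k=17  p_k/q_k = 17/1
…
k=2  a_k=2  p_k/q_k = 121/7
k=3  a_k=3  p_k/q_k = 415/24
→ (415, 24).  Check: 415²=172225, 299·24²=172224, difference 1.
(x_2, y_2) = (415·415 + 299·24·24, 415·24 + 24·415) = (344449, 19920)
(x_3, y_3) = (415·344449 + 299·24·19920, 415·19920 + 24·344449) = (285892255, 16533576)
(x_4, y_4) = (415·285892255 + 299·24·16533576, 415·16533576 + 24·285892255) = (237290227201, 13722848160)
(x_5, y_5) = (415·237290227201 + 299·24·13722848160, 415·13722848160 + 24·237290227201) = (196950602684575, 11389947439224)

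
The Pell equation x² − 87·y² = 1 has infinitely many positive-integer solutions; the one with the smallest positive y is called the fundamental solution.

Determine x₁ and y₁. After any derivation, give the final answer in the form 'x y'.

[9; 3,18] for √87; ℓ=2 ⇒ convergent index 1
a_0=9:  p_0=9·1+0=9,  q_0=9·0+1=1
a_1=3:  p_1=3·9+1=28,  q_1=3·1+0=3
→ (28, 3).  Check: 28²=784, 87·3²=783, difference 1.

28 3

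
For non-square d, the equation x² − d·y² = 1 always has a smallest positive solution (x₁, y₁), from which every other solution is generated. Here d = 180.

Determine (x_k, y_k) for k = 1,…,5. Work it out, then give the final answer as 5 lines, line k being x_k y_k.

161 12
51841 3864
16692641 1244196
5374978561 400627248
1730726404001 129000729660

√180 → a₀=13, period (2,2,2,26); ℓ=4 even so k=3
a_0=13:  p_0=13·1+0=13,  q_0=13·0+1=1
a_1=2:  p_1=2·13+1=27,  q_1=2·1+0=2
a_2=2:  p_2=2·27+13=67,  q_2=2·2+1=5
a_3=2:  p_3=2·67+27=161,  q_3=2·5+2=12
fundamental: x₁=161, y₁=12  (since 25921 − 180·144 = 1)
k=2:  x_2 = 161·161+180·12·12 = 51841,  y_2 = 161·12+12·161 = 3864
k=3:  x_3 = 161·51841+180·12·3864 = 16692641,  y_3 = 161·3864+12·51841 = 1244196
k=4:  x_4 = 161·16692641+180·12·1244196 = 5374978561,  y_4 = 161·1244196+12·16692641 = 400627248
k=5:  x_5 = 161·5374978561+180·12·400627248 = 1730726404001,  y_5 = 161·400627248+12·5374978561 = 129000729660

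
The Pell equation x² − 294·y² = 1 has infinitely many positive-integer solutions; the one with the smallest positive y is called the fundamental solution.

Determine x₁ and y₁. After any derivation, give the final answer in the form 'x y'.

[17; 6,1,4,1,6,34] for √294; ℓ=6 ⇒ convergent index 5
a_0=17:  p_0=17·1+0=17,  q_0=17·0+1=1
a_1=6:  p_1=6·17+1=103,  q_1=6·1+0=6
a_2=1:  p_2=1·103+17=120,  q_2=1·6+1=7
…
a_4=1:  p_4=1·583+120=703,  q_4=1·34+7=41
a_5=6:  p_5=6·703+583=4801,  q_5=6·41+34=280
(x₁, y₁) = (4801, 280);  4801² − 294·280² = 1 ✓

4801 280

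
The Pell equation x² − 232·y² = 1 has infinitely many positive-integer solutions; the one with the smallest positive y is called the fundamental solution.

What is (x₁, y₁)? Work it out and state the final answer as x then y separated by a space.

19603 1287

√232 → a₀=15, period (4,3,7,3,4,30); ℓ=6 even so k=5
step 0: (15, 1)  from 15·(1,0) + (0,1)
…
step 2: (198, 13)  from 3·(61,4) + (15,1)
step 3: (1447, 95)  from 7·(198,13) + (61,4)
step 4: (4539, 298)  from 3·(1447,95) + (198,13)
step 5: (19603, 1287)  from 4·(4539,298) + (1447,95)
fundamental: x₁=19603, y₁=1287  (since 384277609 − 232·1656369 = 1)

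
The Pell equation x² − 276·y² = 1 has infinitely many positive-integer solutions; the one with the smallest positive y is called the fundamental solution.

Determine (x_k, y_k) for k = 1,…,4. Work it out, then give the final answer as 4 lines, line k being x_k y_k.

7775 468
120901249 7277400
1880014414175 113163569532
29234224019520001 1759693498945200

√276 → a₀=16, period (1,1,1,1,2,2,2,1,1,1,1,32); ℓ=12 even so k=11
step 0: (16, 1)  from 16·(1,0) + (0,1)
…
step 2: (33, 2)  from 1·(17,1) + (16,1)
…
step 6: (515, 31)  from 2·(216,13) + (83,5)
step 7: (1246, 75)  from 2·(515,31) + (216,13)
step 8: (1761, 106)  from 1·(1246,75) + (515,31)
step 9: (3007, 181)  from 1·(1761,106) + (1246,75)
step 10: (4768, 287)  from 1·(3007,181) + (1761,106)
step 11: (7775, 468)  from 1·(4768,287) + (3007,181)
(x₁, y₁) = (7775, 468);  7775² − 276·468² = 1 ✓
(7775+468√276)^2 = 120901249 + 7277400√276
(7775+468√276)^3 = 1880014414175 + 113163569532√276
(7775+468√276)^4 = 29234224019520001 + 1759693498945200√276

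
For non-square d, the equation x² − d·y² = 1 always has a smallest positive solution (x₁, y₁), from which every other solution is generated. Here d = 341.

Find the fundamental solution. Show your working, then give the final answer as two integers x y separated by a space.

10626551 575460

[18; 2,6,1,8,2,…,6,2,36] for √341; ℓ=14 ⇒ convergent index 13
step 0: (18, 1)  from 18·(1,0) + (0,1)
…
step 2: (240, 13)  from 6·(37,2) + (18,1)
…
step 5: (5189, 281)  from 2·(2456,133) + (277,15)
step 6: (7645, 414)  from 1·(5189,281) + (2456,133)
step 7: (20479, 1109)  from 2·(7645,414) + (5189,281)
step 8: (28124, 1523)  from 1·(20479,1109) + (7645,414)
step 9: (76727, 4155)  from 2·(28124,1523) + (20479,1109)
…
step 12: (4953942, 268271)  from 6·(718667,38918) + (641940,34763)
step 13: (10626551, 575460)  from 2·(4953942,268271) + (718667,38918)
fundamental: x₁=10626551, y₁=575460  (since 112923586155601 − 341·331154211600 = 1)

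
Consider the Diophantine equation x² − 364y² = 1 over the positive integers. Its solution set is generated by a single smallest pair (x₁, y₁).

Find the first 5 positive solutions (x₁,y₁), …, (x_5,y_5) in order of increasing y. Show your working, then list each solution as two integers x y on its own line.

4954951 259710
49103078824801 2573700648420
486606699052048124551 25505121203178395130
4822224700149240710505379201 252753251621617410554928840
47787774200457874208819626306623751 2504759953751544114971907242978550

d=364: √d = [19; 12,1,2,3,1,8,1,3,2,1,12,38] (ℓ=12, even), read p_11/q_11
i=0: a=19 ⇒ p=19, q=1
i=1: a=12 ⇒ p=229, q=12
i=2: a=1 ⇒ p=248, q=13
i=3: a=2 ⇒ p=725, q=38
…
i=5: a=1 ⇒ p=3148, q=165
i=6: a=8 ⇒ p=27607, q=1447
…
i=8: a=3 ⇒ p=119872, q=6283
…
i=10: a=1 ⇒ p=390371, q=20461
i=11: a=12 ⇒ p=4954951, q=259710
→ (4954951, 259710).  Check: 4954951²=24551539412401, 364·259710²=24551539412400, difference 1.
(x_2, y_2) = (4954951·4954951 + 364·259710·259710, 4954951·259710 + 259710·4954951) = (49103078824801, 2573700648420)
(x_3, y_3) = (4954951·49103078824801 + 364·259710·2573700648420, 4954951·2573700648420 + 259710·49103078824801) = (486606699052048124551, 25505121203178395130)
(x_4, y_4) = (4954951·486606699052048124551 + 364·259710·25505121203178395130, 4954951·25505121203178395130 + 259710·486606699052048124551) = (4822224700149240710505379201, 252753251621617410554928840)
(x_5, y_5) = (4954951·4822224700149240710505379201 + 364·259710·252753251621617410554928840, 4954951·252753251621617410554928840 + 259710·4822224700149240710505379201) = (47787774200457874208819626306623751, 2504759953751544114971907242978550)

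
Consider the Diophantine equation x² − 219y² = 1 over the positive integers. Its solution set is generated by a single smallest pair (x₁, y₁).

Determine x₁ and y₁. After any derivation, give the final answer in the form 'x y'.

74 5

d=219: √d = [14; 1,3,1,28] (ℓ=4, even), read p_3/q_3
k=0  a_k=14  p_k/q_k = 14/1
k=1  a_k=1  p_k/q_k = 15/1
k=2  a_k=3  p_k/q_k = 59/4
k=3  a_k=1  p_k/q_k = 74/5
(x₁, y₁) = (74, 5);  74² − 219·5² = 1 ✓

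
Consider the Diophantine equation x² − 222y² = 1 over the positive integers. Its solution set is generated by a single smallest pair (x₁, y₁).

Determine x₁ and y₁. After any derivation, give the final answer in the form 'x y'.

√222 = [14; 1,8,1,28, …], period ℓ=4 (even) → k=3
step 0: (14, 1)  from 14·(1,0) + (0,1)
…
step 2: (134, 9)  from 8·(15,1) + (14,1)
step 3: (149, 10)  from 1·(134,9) + (15,1)
→ (149, 10).  Check: 149²=22201, 222·10²=22200, difference 1.

149 10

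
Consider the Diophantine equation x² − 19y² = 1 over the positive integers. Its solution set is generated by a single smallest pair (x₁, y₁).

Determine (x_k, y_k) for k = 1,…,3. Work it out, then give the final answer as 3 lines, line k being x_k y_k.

170 39
57799 13260
19651490 4508361

d=19: √d = [4; 2,1,3,1,2,8] (ℓ=6, even), read p_5/q_5
step 0: (4, 1)  from 4·(1,0) + (0,1)
step 1: (9, 2)  from 2·(4,1) + (1,0)
step 2: (13, 3)  from 1·(9,2) + (4,1)
…
step 4: (61, 14)  from 1·(48,11) + (13,3)
step 5: (170, 39)  from 2·(61,14) + (48,11)
→ (170, 39).  Check: 170²=28900, 19·39²=28899, difference 1.
n=2: (170,39)∘(170,39) = (170·170+19·39·39, 170·39+39·170) = (57799,13260)
n=3: (57799,13260)∘(170,39) = (170·57799+19·39·13260, 170·13260+39·57799) = (19651490,4508361)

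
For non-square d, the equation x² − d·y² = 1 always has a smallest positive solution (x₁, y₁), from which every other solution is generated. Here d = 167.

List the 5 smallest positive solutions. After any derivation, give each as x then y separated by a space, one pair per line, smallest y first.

d=167: √d = [12; 1,11,1,24] (ℓ=4, even), read p_3/q_3
i=0: a=12 ⇒ p=12, q=1
i=1: a=1 ⇒ p=13, q=1
i=2: a=11 ⇒ p=155, q=12
i=3: a=1 ⇒ p=168, q=13
→ (168, 13).  Check: 168²=28224, 167·13²=28223, difference 1.
k=2:  x_2 = 168·168+167·13·13 = 56447,  y_2 = 168·13+13·168 = 4368
k=3:  x_3 = 168·56447+167·13·4368 = 18966024,  y_3 = 168·4368+13·56447 = 1467635
k=4:  x_4 = 168·18966024+167·13·1467635 = 6372527617,  y_4 = 168·1467635+13·18966024 = 493120992
k=5:  x_5 = 168·6372527617+167·13·493120992 = 2141150313288,  y_5 = 168·493120992+13·6372527617 = 165687185677

168 13
56447 4368
18966024 1467635
6372527617 493120992
2141150313288 165687185677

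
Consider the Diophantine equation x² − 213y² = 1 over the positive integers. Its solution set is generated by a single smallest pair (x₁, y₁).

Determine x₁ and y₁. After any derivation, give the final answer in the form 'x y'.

√213 = [14; 1,1,2,6,1,8,1,6,2,1,1,28, …], period ℓ=12 (even) → k=11
i=0: a=14 ⇒ p=14, q=1
…
i=6: a=8 ⇒ p=4787, q=328
i=7: a=1 ⇒ p=5327, q=365
i=8: a=6 ⇒ p=36749, q=2518
…
i=10: a=1 ⇒ p=115574, q=7919
i=11: a=1 ⇒ p=194399, q=13320
→ (194399, 13320).  Check: 194399²=37790971201, 213·13320²=37790971200, difference 1.

194399 13320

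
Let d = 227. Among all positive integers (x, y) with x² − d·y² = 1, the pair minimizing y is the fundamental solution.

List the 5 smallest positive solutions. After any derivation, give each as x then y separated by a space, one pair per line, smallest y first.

226 15
102151 6780
46172026 3064545
20869653601 1385167560
9433037255626 626092672575

√227 = [15; 15,30, …], period ℓ=2 (even) → k=1
step 0: (15, 1)  from 15·(1,0) + (0,1)
step 1: (226, 15)  from 15·(15,1) + (1,0)
fundamental: x₁=226, y₁=15  (since 51076 − 227·225 = 1)
(x_2, y_2) = (226·226 + 227·15·15, 226·15 + 15·226) = (102151, 6780)
(x_3, y_3) = (226·102151 + 227·15·6780, 226·6780 + 15·102151) = (46172026, 3064545)
(x_4, y_4) = (226·46172026 + 227·15·3064545, 226·3064545 + 15·46172026) = (20869653601, 1385167560)
(x_5, y_5) = (226·20869653601 + 227·15·1385167560, 226·1385167560 + 15·20869653601) = (9433037255626, 626092672575)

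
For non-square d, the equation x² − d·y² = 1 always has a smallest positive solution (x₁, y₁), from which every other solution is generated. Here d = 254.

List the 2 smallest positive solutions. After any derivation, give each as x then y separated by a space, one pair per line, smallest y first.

255 16
130049 8160

d=254: √d = [15; 1,14,1,30] (ℓ=4, even), read p_3/q_3
i=0: a=15 ⇒ p=15, q=1
i=1: a=1 ⇒ p=16, q=1
i=2: a=14 ⇒ p=239, q=15
i=3: a=1 ⇒ p=255, q=16
fundamental: x₁=255, y₁=16  (since 65025 − 254·256 = 1)
(255+16√254)^2 = 130049 + 8160√254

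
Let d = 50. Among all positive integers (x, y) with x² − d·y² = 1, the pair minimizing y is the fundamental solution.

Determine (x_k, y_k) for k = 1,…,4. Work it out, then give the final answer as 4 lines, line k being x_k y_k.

[7; 14] for √50; ℓ=1 ⇒ convergent index 1
step 0: (7, 1)  from 7·(1,0) + (0,1)
step 1: (99, 14)  from 14·(7,1) + (1,0)
(x₁, y₁) = (99, 14);  99² − 50·14² = 1 ✓
k=2:  x_2 = 99·99+50·14·14 = 19601,  y_2 = 99·14+14·99 = 2772
k=3:  x_3 = 99·19601+50·14·2772 = 3880899,  y_3 = 99·2772+14·19601 = 548842
k=4:  x_4 = 99·3880899+50·14·548842 = 768398401,  y_4 = 99·548842+14·3880899 = 108667944

99 14
19601 2772
3880899 548842
768398401 108667944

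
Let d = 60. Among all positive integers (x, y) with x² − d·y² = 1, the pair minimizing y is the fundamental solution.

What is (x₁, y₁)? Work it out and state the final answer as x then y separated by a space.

31 4

√60 = [7; 1,2,1,14, …], period ℓ=4 (even) → k=3
step 0: (7, 1)  from 7·(1,0) + (0,1)
…
step 2: (23, 3)  from 2·(8,1) + (7,1)
step 3: (31, 4)  from 1·(23,3) + (8,1)
→ (31, 4).  Check: 31²=961, 60·4²=960, difference 1.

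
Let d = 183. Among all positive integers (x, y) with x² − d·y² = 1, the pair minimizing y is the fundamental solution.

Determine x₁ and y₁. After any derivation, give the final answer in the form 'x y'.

487 36

√183 = [13; 1,1,8,1,1,26, …], period ℓ=6 (even) → k=5
k=0  a_k=13  p_k/q_k = 13/1
k=1  a_k=1  p_k/q_k = 14/1
…
k=4  a_k=1  p_k/q_k = 257/19
k=5  a_k=1  p_k/q_k = 487/36
fundamental: x₁=487, y₁=36  (since 237169 − 183·1296 = 1)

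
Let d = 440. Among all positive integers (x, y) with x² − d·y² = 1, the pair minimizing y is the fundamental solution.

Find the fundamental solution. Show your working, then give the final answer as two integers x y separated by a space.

√440 = [20; 1,40, …], period ℓ=2 (even) → k=1
k=0  a_k=20  p_k/q_k = 20/1
k=1  a_k=1  p_k/q_k = 21/1
→ (21, 1).  Check: 21²=441, 440·1²=440, difference 1.

21 1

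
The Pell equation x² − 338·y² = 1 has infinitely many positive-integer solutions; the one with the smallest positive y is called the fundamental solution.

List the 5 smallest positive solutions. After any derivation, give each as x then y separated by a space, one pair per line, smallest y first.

√338 → a₀=18, period (2,1,1,2,36); ℓ=5 odd so k=9
step 0: (18, 1)  from 18·(1,0) + (0,1)
…
step 2: (55, 3)  from 1·(37,2) + (18,1)
step 3: (92, 5)  from 1·(55,3) + (37,2)
step 4: (239, 13)  from 2·(92,5) + (55,3)
…
step 8: (43958, 2391)  from 1·(26327,1432) + (17631,959)
step 9: (114243, 6214)  from 2·(43958,2391) + (26327,1432)
→ (114243, 6214).  Check: 114243²=13051463049, 338·6214²=13051463048, difference 1.
k=2:  x_2 = 114243·114243+338·6214·6214 = 26102926097,  y_2 = 114243·6214+6214·114243 = 1419812004
k=3:  x_3 = 114243·26102926097+338·6214·1419812004 = 5964153172084899,  y_3 = 114243·1419812004+6214·26102926097 = 324407165539730
k=4:  x_4 = 114243·5964153172084899+338·6214·324407165539730 = 1362725501650887306817,  y_4 = 114243·324407165539730+6214·5964153172084899 = 74122495624090936776
k=5:  x_5 = 114243·1362725501650887306817+338·6214·74122495624090936776 = 311363698964240484013304163,  y_5 = 114243·74122495624090936776+6214·1362725501650887306817 = 16935952534841634614661406

114243 6214
26102926097 1419812004
5964153172084899 324407165539730
1362725501650887306817 74122495624090936776
311363698964240484013304163 16935952534841634614661406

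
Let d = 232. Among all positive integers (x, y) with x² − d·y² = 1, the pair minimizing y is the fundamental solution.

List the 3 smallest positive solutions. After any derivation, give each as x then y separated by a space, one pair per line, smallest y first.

√232 → a₀=15, period (4,3,7,3,4,30); ℓ=6 even so k=5
a_0=15:  p_0=15·1+0=15,  q_0=15·0+1=1
a_1=4:  p_1=4·15+1=61,  q_1=4·1+0=4
a_2=3:  p_2=3·61+15=198,  q_2=3·4+1=13
a_3=7:  p_3=7·198+61=1447,  q_3=7·13+4=95
a_4=3:  p_4=3·1447+198=4539,  q_4=3·95+13=298
a_5=4:  p_5=4·4539+1447=19603,  q_5=4·298+95=1287
fundamental: x₁=19603, y₁=1287  (since 384277609 − 232·1656369 = 1)
(19603+1287√232)^2 = 768555217 + 50458122√232
(19603+1287√232)^3 = 30131975818099 + 1978261129845√232

19603 1287
768555217 50458122
30131975818099 1978261129845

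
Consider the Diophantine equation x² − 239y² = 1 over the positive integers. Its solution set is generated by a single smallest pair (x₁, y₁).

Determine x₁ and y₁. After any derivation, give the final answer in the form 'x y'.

[15; 2,5,1,2,4,15,4,2,1,5,2,30] for √239; ℓ=12 ⇒ convergent index 11
i=0: a=15 ⇒ p=15, q=1
…
i=2: a=5 ⇒ p=170, q=11
…
i=7: a=4 ⇒ p=154117, q=9969
…
i=10: a=5 ⇒ p=2847431, q=184185
i=11: a=2 ⇒ p=6195120, q=400729
fundamental: x₁=6195120, y₁=400729  (since 38379511814400 − 239·160583731441 = 1)

6195120 400729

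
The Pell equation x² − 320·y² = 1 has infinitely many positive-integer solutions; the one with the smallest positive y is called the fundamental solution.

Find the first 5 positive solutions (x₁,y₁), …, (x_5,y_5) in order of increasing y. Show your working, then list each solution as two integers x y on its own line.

161 9
51841 2898
16692641 933147
5374978561 300470436
1730726404001 96750547245

[17; 1,7,1,34] for √320; ℓ=4 ⇒ convergent index 3
k=0  a_k=17  p_k/q_k = 17/1
k=1  a_k=1  p_k/q_k = 18/1
k=2  a_k=7  p_k/q_k = 143/8
k=3  a_k=1  p_k/q_k = 161/9
fundamental: x₁=161, y₁=9  (since 25921 − 320·81 = 1)
(161+9√320)^2 = 51841 + 2898√320
(161+9√320)^3 = 16692641 + 933147√320
(161+9√320)^4 = 5374978561 + 300470436√320
(161+9√320)^5 = 1730726404001 + 96750547245√320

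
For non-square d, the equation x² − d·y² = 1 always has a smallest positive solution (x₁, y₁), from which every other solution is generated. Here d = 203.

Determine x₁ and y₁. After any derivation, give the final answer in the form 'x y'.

57 4

√203 = [14; 4,28, …], period ℓ=2 (even) → k=1
i=0: a=14 ⇒ p=14, q=1
i=1: a=4 ⇒ p=57, q=4
fundamental: x₁=57, y₁=4  (since 3249 − 203·16 = 1)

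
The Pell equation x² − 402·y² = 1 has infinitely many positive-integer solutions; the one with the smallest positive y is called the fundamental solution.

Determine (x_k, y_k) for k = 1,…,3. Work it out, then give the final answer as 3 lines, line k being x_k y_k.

[20; 20,40] for √402; ℓ=2 ⇒ convergent index 1
k=0  a_k=20  p_k/q_k = 20/1
k=1  a_k=20  p_k/q_k = 401/20
fundamental: x₁=401, y₁=20  (since 160801 − 402·400 = 1)
(401+20√402)^2 = 321601 + 16040√402
(401+20√402)^3 = 257923601 + 12864060√402

401 20
321601 16040
257923601 12864060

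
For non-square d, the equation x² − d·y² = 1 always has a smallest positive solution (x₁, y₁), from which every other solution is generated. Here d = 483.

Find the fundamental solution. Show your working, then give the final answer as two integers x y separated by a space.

√483 = [21; 1,42, …], period ℓ=2 (even) → k=1
a_0=21:  p_0=21·1+0=21,  q_0=21·0+1=1
a_1=1:  p_1=1·21+1=22,  q_1=1·1+0=1
(x₁, y₁) = (22, 1);  22² − 483·1² = 1 ✓

22 1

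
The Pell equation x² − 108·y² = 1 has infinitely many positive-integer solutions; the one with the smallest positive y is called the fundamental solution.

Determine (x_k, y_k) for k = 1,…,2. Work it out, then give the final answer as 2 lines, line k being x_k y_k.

√108 → a₀=10, period (2,1,1,4,1,1,2,20); ℓ=8 even so k=7
a_0=10:  p_0=10·1+0=10,  q_0=10·0+1=1
a_1=2:  p_1=2·10+1=21,  q_1=2·1+0=2
a_2=1:  p_2=1·21+10=31,  q_2=1·2+1=3
…
a_6=1:  p_6=1·291+239=530,  q_6=1·28+23=51
a_7=2:  p_7=2·530+291=1351,  q_7=2·51+28=130
fundamental: x₁=1351, y₁=130  (since 1825201 − 108·16900 = 1)
(1351+130√108)^2 = 3650401 + 351260√108

1351 130
3650401 351260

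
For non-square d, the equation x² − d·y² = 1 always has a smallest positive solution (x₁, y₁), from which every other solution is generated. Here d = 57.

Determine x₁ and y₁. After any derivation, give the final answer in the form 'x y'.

[7; 1,1,4,1,1,14] for √57; ℓ=6 ⇒ convergent index 5
step 0: (7, 1)  from 7·(1,0) + (0,1)
…
step 4: (83, 11)  from 1·(68,9) + (15,2)
step 5: (151, 20)  from 1·(83,11) + (68,9)
(x₁, y₁) = (151, 20);  151² − 57·20² = 1 ✓

151 20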